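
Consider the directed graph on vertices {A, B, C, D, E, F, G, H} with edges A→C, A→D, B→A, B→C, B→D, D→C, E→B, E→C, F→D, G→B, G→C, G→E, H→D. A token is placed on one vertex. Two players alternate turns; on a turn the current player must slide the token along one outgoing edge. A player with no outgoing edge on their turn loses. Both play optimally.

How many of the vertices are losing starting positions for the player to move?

Label each position W (a win for the player to move) or L (a loss). A position with no legal move is L; any other position is W exactly when some move reaches an L, and L when every move reaches a W.
Every edge goes from a vertex to one that appears earlier in the order C, D, A, B, E, H, F, G, so processing vertices in that order labels each vertex after all of its successors.
C: no outgoing edge → L
D: can move to C, which is L ⇒ W
A: can move to C, which is L ⇒ W
B: can move to C, which is L ⇒ W
E: can move to C, which is L ⇒ W
H: the only move is to D(W), a W ⇒ L
F: the only move is to D(W), a W ⇒ L
G: can move to C, which is L ⇒ W
The L vertices are C, F, H; that is 3 in all.

3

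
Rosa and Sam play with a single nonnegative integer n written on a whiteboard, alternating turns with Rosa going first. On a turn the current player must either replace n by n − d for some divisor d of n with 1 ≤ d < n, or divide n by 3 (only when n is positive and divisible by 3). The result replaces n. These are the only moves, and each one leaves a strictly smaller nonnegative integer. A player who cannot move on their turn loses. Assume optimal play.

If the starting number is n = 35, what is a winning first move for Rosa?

Build the W/L table. Terminal = L. A non-terminal position is W if it has a move to some L; otherwise it is L.
n=0: no move → L
n=1: no move → L
n=2: reaches L-position 1 → W
n=3: reaches L-position 1 → W
n=4: only reaches 2(W), 3(W), all W → L
n=5: reaches L-position 4 → W
n=6: reaches L-position 4 → W
n=7: only reaches 6(W), which is W → L
n=8: reaches L-position 4 → W
n=9: only reaches 3(W), 6(W), 8(W), all W → L
n=10: reaches L-position 9 → W
n=11: only reaches 10(W), which is W → L
n=12: reaches L-position 4 → W
n=13: only reaches 12(W), which is W → L
n=14: reaches L-position 7 → W
n=15: only reaches 5(W), 10(W), 12(W), 14(W), all W → L
n=16: reaches L-position 15 → W
n=17: only reaches 16(W), which is W → L
n=18: reaches L-position 9 → W
n=19: only reaches 18(W), which is W → L
n=20: reaches L-position 15 → W
n=21: reaches L-position 7 → W
n=22: reaches L-position 11 → W
n=23: only reaches 22(W), which is W → L
n=24: reaches L-position 23 → W
n=25: only reaches 20(W), 24(W), all W → L
n=26: reaches L-position 13 → W
n=27: reaches L-position 9 → W
n=28: only reaches 14(W), 21(W), 24(W), 26(W), 27(W), all W → L
n=29: reaches L-position 28 → W
n=30: reaches L-position 15 → W
n=31: only reaches 30(W), which is W → L
n=32: reaches L-position 28 → W
n=33: reaches L-position 11 → W
n=34: reaches L-position 17 → W
n=35: reaches L-position 28 → W
From 35, the L positions reachable in one move are: 28.

Move to 28.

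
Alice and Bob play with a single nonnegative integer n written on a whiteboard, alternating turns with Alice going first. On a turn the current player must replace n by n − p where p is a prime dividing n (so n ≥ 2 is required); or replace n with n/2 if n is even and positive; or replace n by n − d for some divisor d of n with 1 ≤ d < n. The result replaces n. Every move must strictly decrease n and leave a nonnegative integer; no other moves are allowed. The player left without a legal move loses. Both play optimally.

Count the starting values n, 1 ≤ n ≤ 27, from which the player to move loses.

Classify positions by backward induction: terminal positions (no move available) are L. From any other position, the mover wins iff some move reaches an L.
n=0: no move → L
n=1: no move → L
n=2: can move to 0, which is L ⇒ W
n=3: can move to 0, which is L ⇒ W
n=4: moves to 2(W), 3(W); every one is W ⇒ L
n=5: can move to 0, which is L ⇒ W
n=6: can move to 4, which is L ⇒ W
n=7: can move to 0, which is L ⇒ W
n=8: can move to 4, which is L ⇒ W
n=9: moves to 6(W), 8(W); every one is W ⇒ L
n=10: can move to 9, which is L ⇒ W
n=11: can move to 0, which is L ⇒ W
n=12: can move to 9, which is L ⇒ W
n=13: can move to 0, which is L ⇒ W
n=14: moves to 7(W), 12(W), 13(W); every one is W ⇒ L
n=15: can move to 14, which is L ⇒ W
n=16: can move to 14, which is L ⇒ W
n=17: can move to 0, which is L ⇒ W
n=18: can move to 9, which is L ⇒ W
n=19: can move to 0, which is L ⇒ W
n=20: moves to 10(W), 15(W), 16(W), 18(W), 19(W); every one is W ⇒ L
n=21: can move to 14, which is L ⇒ W
n=22: can move to 20, which is L ⇒ W
n=23: can move to 0, which is L ⇒ W
n=24: can move to 20, which is L ⇒ W
n=25: can move to 20, which is L ⇒ W
n=26: moves to 13(W), 24(W), 25(W); every one is W ⇒ L
n=27: can move to 26, which is L ⇒ W
L entries with 1 ≤ n ≤ 27 (n=0 is outside the asked range and is not counted): n = 1, 4, 9, 14, 20, 26; that makes 6.

6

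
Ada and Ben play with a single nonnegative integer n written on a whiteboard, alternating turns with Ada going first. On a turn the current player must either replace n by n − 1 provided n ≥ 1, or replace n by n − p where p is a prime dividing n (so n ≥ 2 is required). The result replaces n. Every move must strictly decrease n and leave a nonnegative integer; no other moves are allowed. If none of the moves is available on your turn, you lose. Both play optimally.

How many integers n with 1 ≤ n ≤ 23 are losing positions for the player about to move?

5

Classify positions by backward induction: terminal positions (no move available) are L. From any other position, the mover wins iff some move reaches an L.
n=0: no move → L
n=1: W (go to 0, an L position)
n=2: W (go to 0, an L position)
n=3: W (go to 0, an L position)
n=4: L (options 2(W), 3(W) are all W)
n=5: W (go to 0, an L position)
n=6: W (go to 4, an L position)
n=7: W (go to 0, an L position)
n=8: L (options 6(W), 7(W) are all W)
n=9: W (go to 8, an L position)
n=10: W (go to 8, an L position)
n=11: W (go to 0, an L position)
n=12: L (options 9(W), 10(W), 11(W) are all W)
n=13: W (go to 0, an L position)
n=14: W (go to 12, an L position)
n=15: W (go to 12, an L position)
n=16: L (options 14(W), 15(W) are all W)
n=17: W (go to 0, an L position)
n=18: W (go to 16, an L position)
n=19: W (go to 0, an L position)
n=20: L (options 15(W), 18(W), 19(W) are all W)
n=21: W (go to 20, an L position)
n=22: W (go to 20, an L position)
n=23: W (go to 0, an L position)
L entries with 1 ≤ n ≤ 23 (n=0 is outside the asked range and is not counted): n = 4, 8, 12, 16, 20; that makes 5.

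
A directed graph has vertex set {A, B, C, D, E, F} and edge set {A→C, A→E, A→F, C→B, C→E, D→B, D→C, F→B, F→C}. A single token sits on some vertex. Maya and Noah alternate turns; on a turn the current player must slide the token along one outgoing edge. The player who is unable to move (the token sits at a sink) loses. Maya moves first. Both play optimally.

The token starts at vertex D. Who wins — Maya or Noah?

Maya wins.

Positions with no move are L. A position that does have a move is losing for the player to move precisely when every available move leads to a winning position for the opponent. Fill in the labels:
Every edge goes from a vertex to one that appears earlier in the order B, E, C, D, F, A, so processing vertices in that order labels each vertex after all of its successors.
B: no outgoing edge → L
E: no outgoing edge → L
C: reaches L-position E → W
D: reaches L-position B → W
F: reaches L-position B → W
A: reaches L-position E → W
The starting position D is W: Maya should move to B, handing over an L position.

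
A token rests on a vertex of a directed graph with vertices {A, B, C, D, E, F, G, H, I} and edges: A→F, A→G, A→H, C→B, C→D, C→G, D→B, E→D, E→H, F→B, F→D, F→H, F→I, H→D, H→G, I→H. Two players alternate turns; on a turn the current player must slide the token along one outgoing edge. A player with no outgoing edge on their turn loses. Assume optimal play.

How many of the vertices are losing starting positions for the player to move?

Compute win/loss labels from the base case upward. A position with no move is L. Any other position is W if it can reach an L in one move, else L.
Every edge goes from a vertex to one that appears earlier in the order G, B, D, H, I, C, F, A, E, so processing vertices in that order labels each vertex after all of its successors.
G: no outgoing edge → L
B: no outgoing edge → L
D: reaches L-position B → W
H: reaches L-position G → W
I: only reaches H(W), which is W → L
C: reaches L-position B → W
F: reaches L-position I → W
A: reaches L-position G → W
E: only reaches H(W), D(W), all W → L
The L vertices are B, E, G, I; that is 4 in all.

4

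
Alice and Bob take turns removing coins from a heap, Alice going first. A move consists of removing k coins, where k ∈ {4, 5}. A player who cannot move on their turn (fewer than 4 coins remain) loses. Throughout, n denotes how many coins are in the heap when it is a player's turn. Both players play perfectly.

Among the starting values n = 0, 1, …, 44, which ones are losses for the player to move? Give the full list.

Build the W/L table. Terminal = L. A non-terminal position is W if it has a move to some L; otherwise it is L.
n=0: no move → L
n=1: no move → L
n=2: no move → L
n=3: no move → L
n=4: →0(L), so W
n=5: →1(L), so W
n=6: →2(L), so W
n=7: →3(L), so W
n=8: →3(L), so W
n=9: →5(W), 4(W) — all W, so L
n=10: →6(W), 5(W) — all W, so L
n=11: →7(W), 6(W) — all W, so L
n=12: →8(W), 7(W) — all W, so L
n=13: →9(L), so W
n=14: →10(L), so W
n=15: →11(L), so W
n=16: →12(L), so W
n=17: →12(L), so W
n=18: →14(W), 13(W) — all W, so L
n=19: →15(W), 14(W) — all W, so L
n=20: →16(W), 15(W) — all W, so L
n=21: →17(W), 16(W) — all W, so L
n=22: →18(L), so W
n=23: →19(L), so W
n=24: →20(L), so W
n=25: →21(L), so W
n=26: →21(L), so W
n=27: →23(W), 22(W) — all W, so L
n=28: →24(W), 23(W) — all W, so L
n=29: →25(W), 24(W) — all W, so L
n=30: →26(W), 25(W) — all W, so L
n=31: →27(L), so W
n=32: →28(L), so W
n=33: →29(L), so W
n=34: →30(L), so W
n=35: →30(L), so W
n=36: →32(W), 31(W) — all W, so L
n=37: →33(W), 32(W) — all W, so L
n=38: →34(W), 33(W) — all W, so L
n=39: →35(W), 34(W) — all W, so L
n=40: →36(L), so W
n=41: →37(L), so W
n=42: →38(L), so W
n=43: →39(L), so W
n=44: →39(L), so W
Reading off the rows marked L gives the requested list; there are 20 such values of n.

0, 1, 2, 3, 9, 10, 11, 12, 18, 19, 20, 21, 27, 28, 29, 30, 36, 37, 38, 39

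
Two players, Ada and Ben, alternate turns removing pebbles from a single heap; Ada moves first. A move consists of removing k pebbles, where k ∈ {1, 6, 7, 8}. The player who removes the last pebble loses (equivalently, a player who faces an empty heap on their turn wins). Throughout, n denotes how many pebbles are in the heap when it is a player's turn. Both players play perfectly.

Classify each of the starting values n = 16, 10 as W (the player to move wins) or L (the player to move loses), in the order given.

Label each position W (a win for the player to move) or L (a loss). A position with no legal move is W; any other position is W exactly when some move reaches an L, and L when every move reaches a W.
n=0: no move; the opponent has just taken the last pebble and therefore loses → W
n=1: only reaches 0(W), which is W → L
n=2: reaches L-position 1 → W
n=3: only reaches 2(W), which is W → L
n=4: reaches L-position 3 → W
n=5: only reaches 4(W), which is W → L
n=6: reaches L-position 5 → W
n=7: reaches L-position 1 → W
n=8: reaches L-position 1 → W
n=9: reaches L-position 3 → W
n=10: reaches L-position 3 → W
n=11: reaches L-position 5 → W
n=12: reaches L-position 5 → W
n=13: reaches L-position 5 → W
n=14: only reaches 13(W), 8(W), 7(W), 6(W), all W → L
n=15: reaches L-position 14 → W
n=16: only reaches 15(W), 10(W), 9(W), 8(W), all W → L

16: L, 10: W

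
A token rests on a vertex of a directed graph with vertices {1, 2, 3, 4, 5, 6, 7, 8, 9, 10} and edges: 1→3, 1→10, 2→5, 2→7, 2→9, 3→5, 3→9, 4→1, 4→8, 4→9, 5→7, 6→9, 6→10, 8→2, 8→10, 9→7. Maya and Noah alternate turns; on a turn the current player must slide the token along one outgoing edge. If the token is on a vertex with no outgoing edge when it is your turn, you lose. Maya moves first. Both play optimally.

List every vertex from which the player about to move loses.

3, 4, 7, 10

Work bottom-up. With no move the player to move loses. Otherwise the position is W if at least one move leads to an L position for the opponent, and L if every move leads to a W.
Every edge goes from a vertex to one that appears earlier in the order 10, 7, 5, 9, 2, 6, 8, 3, 1, 4, so processing vertices in that order labels each vertex after all of its successors.
10: no outgoing edge → L
7: no outgoing edge → L
5: W (go to 7, an L position)
9: W (go to 7, an L position)
2: W (go to 7, an L position)
6: W (go to 10, an L position)
8: W (go to 10, an L position)
3: L (options 9(W), 5(W) are all W)
1: W (go to 3, an L position)
4: L (options 1(W), 8(W), 9(W) are all W)
The losing starting vertices are exactly the entries labelled L in this table (4 of them).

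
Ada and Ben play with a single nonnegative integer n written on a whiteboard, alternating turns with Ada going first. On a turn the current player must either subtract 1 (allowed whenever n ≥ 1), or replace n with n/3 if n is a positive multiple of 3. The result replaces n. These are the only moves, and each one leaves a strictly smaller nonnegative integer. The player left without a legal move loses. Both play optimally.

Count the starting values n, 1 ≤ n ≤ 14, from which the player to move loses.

6

Work bottom-up. With no move the player to move loses. Otherwise the position is W if at least one move leads to an L position for the opponent, and L if every move leads to a W.
n=0: no move → L
n=1: →0(L), so W
n=2: →1(W) only, which is W, so L
n=3: →2(L), so W
n=4: →3(W) only, which is W, so L
n=5: →4(L), so W
n=6: →2(L), so W
n=7: →6(W) only, which is W, so L
n=8: →7(L), so W
n=9: →3(W), 8(W) — all W, so L
n=10: →9(L), so W
n=11: →10(W) only, which is W, so L
n=12: →4(L), so W
n=13: →12(W) only, which is W, so L
n=14: →13(L), so W
L entries with 1 ≤ n ≤ 14 (n=0 is outside the asked range and is not counted): n = 2, 4, 7, 9, 11, 13; that makes 6.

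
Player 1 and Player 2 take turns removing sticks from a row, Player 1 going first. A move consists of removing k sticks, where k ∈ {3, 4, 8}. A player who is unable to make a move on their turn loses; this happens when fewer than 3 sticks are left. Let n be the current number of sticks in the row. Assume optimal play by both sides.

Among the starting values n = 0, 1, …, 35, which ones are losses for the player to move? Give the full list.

0, 1, 2, 7, 12, 13, 14, 19, 24, 25, 26, 31

Positions with no move are L. A position that does have a move is losing for the player to move precisely when every available move leads to a winning position for the opponent. Fill in the labels:
n=0: no move → L
n=1: no move → L
n=2: no move → L
n=3: reaches L-position 0 → W
n=4: reaches L-position 1 → W
n=5: reaches L-position 2 → W
n=6: reaches L-position 2 → W
n=7: only reaches 4(W), 3(W), all W → L
n=8: reaches L-position 0 → W
n=9: reaches L-position 1 → W
n=10: reaches L-position 7 → W
n=11: reaches L-position 7 → W
n=12: only reaches 9(W), 8(W), 4(W), all W → L
n=13: only reaches 10(W), 9(W), 5(W), all W → L
n=14: only reaches 11(W), 10(W), 6(W), all W → L
n=15: reaches L-position 12 → W
n=16: reaches L-position 13 → W
n=17: reaches L-position 14 → W
n=18: reaches L-position 14 → W
n=19: only reaches 16(W), 15(W), 11(W), all W → L
n=20: reaches L-position 12 → W
n=21: reaches L-position 13 → W
n=22: reaches L-position 19 → W
n=23: reaches L-position 19 → W
n=24: only reaches 21(W), 20(W), 16(W), all W → L
n=25: only reaches 22(W), 21(W), 17(W), all W → L
n=26: only reaches 23(W), 22(W), 18(W), all W → L
n=27: reaches L-position 24 → W
n=28: reaches L-position 25 → W
n=29: reaches L-position 26 → W
n=30: reaches L-position 26 → W
n=31: only reaches 28(W), 27(W), 23(W), all W → L
n=32: reaches L-position 24 → W
n=33: reaches L-position 25 → W
n=34: reaches L-position 31 → W
n=35: reaches L-position 31 → W
Reading off the rows marked L gives the requested list; there are 12 such values of n.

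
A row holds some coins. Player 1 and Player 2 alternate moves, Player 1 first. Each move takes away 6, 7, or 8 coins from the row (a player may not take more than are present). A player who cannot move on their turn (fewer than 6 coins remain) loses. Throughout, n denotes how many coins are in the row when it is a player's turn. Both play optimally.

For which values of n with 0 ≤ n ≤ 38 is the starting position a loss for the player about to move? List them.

0, 1, 2, 3, 4, 5, 14, 15, 16, 17, 18, 19, 28, 29, 30, 31, 32, 33

Positions with no move are L. A position that does have a move is losing for the player to move precisely when every available move leads to a winning position for the opponent. Fill in the labels:
n=0: no move → L
n=1: no move → L
n=2: no move → L
n=3: no move → L
n=4: no move → L
n=5: no move → L
n=6: can move to 0, which is L ⇒ W
n=7: can move to 1, which is L ⇒ W
n=8: can move to 2, which is L ⇒ W
n=9: can move to 3, which is L ⇒ W
n=10: can move to 4, which is L ⇒ W
n=11: can move to 5, which is L ⇒ W
n=12: can move to 5, which is L ⇒ W
n=13: can move to 5, which is L ⇒ W
n=14: moves to 8(W), 7(W), 6(W); every one is W ⇒ L
n=15: moves to 9(W), 8(W), 7(W); every one is W ⇒ L
n=16: moves to 10(W), 9(W), 8(W); every one is W ⇒ L
n=17: moves to 11(W), 10(W), 9(W); every one is W ⇒ L
n=18: moves to 12(W), 11(W), 10(W); every one is W ⇒ L
n=19: moves to 13(W), 12(W), 11(W); every one is W ⇒ L
n=20: can move to 14, which is L ⇒ W
n=21: can move to 15, which is L ⇒ W
n=22: can move to 16, which is L ⇒ W
n=23: can move to 17, which is L ⇒ W
n=24: can move to 18, which is L ⇒ W
n=25: can move to 19, which is L ⇒ W
n=26: can move to 19, which is L ⇒ W
n=27: can move to 19, which is L ⇒ W
n=28: moves to 22(W), 21(W), 20(W); every one is W ⇒ L
n=29: moves to 23(W), 22(W), 21(W); every one is W ⇒ L
n=30: moves to 24(W), 23(W), 22(W); every one is W ⇒ L
n=31: moves to 25(W), 24(W), 23(W); every one is W ⇒ L
n=32: moves to 26(W), 25(W), 24(W); every one is W ⇒ L
n=33: moves to 27(W), 26(W), 25(W); every one is W ⇒ L
n=34: can move to 28, which is L ⇒ W
n=35: can move to 29, which is L ⇒ W
n=36: can move to 30, which is L ⇒ W
n=37: can move to 31, which is L ⇒ W
n=38: can move to 32, which is L ⇒ W
Reading off the rows marked L gives the requested list; there are 18 such values of n.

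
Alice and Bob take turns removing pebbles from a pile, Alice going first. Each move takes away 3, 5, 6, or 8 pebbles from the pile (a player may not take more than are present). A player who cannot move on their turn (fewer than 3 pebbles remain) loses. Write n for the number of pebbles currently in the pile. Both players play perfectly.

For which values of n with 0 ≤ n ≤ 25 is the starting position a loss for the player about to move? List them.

Positions with no move are L. A position that does have a move is losing for the player to move precisely when every available move leads to a winning position for the opponent. Fill in the labels:
n=0: no move → L
n=1: no move → L
n=2: no move → L
n=3: reaches L-position 0 → W
n=4: reaches L-position 1 → W
n=5: reaches L-position 2 → W
n=6: reaches L-position 1 → W
n=7: reaches L-position 2 → W
n=8: reaches L-position 2 → W
n=9: reaches L-position 1 → W
n=10: reaches L-position 2 → W
n=11: only reaches 8(W), 6(W), 5(W), 3(W), all W → L
n=12: only reaches 9(W), 7(W), 6(W), 4(W), all W → L
n=13: only reaches 10(W), 8(W), 7(W), 5(W), all W → L
n=14: reaches L-position 11 → W
n=15: reaches L-position 12 → W
n=16: reaches L-position 13 → W
n=17: reaches L-position 12 → W
n=18: reaches L-position 13 → W
n=19: reaches L-position 13 → W
n=20: reaches L-position 12 → W
n=21: reaches L-position 13 → W
n=22: only reaches 19(W), 17(W), 16(W), 14(W), all W → L
n=23: only reaches 20(W), 18(W), 17(W), 15(W), all W → L
n=24: only reaches 21(W), 19(W), 18(W), 16(W), all W → L
n=25: reaches L-position 22 → W
Reading off the rows marked L gives the requested list; there are 9 such values of n.

0, 1, 2, 11, 12, 13, 22, 23, 24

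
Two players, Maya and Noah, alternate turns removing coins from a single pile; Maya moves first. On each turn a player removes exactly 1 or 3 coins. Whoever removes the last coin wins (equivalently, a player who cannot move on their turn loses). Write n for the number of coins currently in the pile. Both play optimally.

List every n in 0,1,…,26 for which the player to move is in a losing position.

0, 2, 4, 6, 8, 10, 12, 14, 16, 18, 20, 22, 24, 26

Classify positions by backward induction: terminal positions (no move available) are L. From any other position, the mover wins iff some move reaches an L.
n=0: no move → L
n=1: can move to 0, which is L ⇒ W
n=2: the only move is to 1(W), a W ⇒ L
n=3: can move to 2, which is L ⇒ W
n=4: moves to 3(W), 1(W); every one is W ⇒ L
n=5: can move to 4, which is L ⇒ W
n=6: moves to 5(W), 3(W); every one is W ⇒ L
n=7: can move to 6, which is L ⇒ W
n=8: moves to 7(W), 5(W); every one is W ⇒ L
n=9: can move to 8, which is L ⇒ W
n=10: moves to 9(W), 7(W); every one is W ⇒ L
n=11: can move to 10, which is L ⇒ W
n=12: moves to 11(W), 9(W); every one is W ⇒ L
n=13: can move to 12, which is L ⇒ W
n=14: moves to 13(W), 11(W); every one is W ⇒ L
n=15: can move to 14, which is L ⇒ W
n=16: moves to 15(W), 13(W); every one is W ⇒ L
n=17: can move to 16, which is L ⇒ W
n=18: moves to 17(W), 15(W); every one is W ⇒ L
n=19: can move to 18, which is L ⇒ W
n=20: moves to 19(W), 17(W); every one is W ⇒ L
n=21: can move to 20, which is L ⇒ W
n=22: moves to 21(W), 19(W); every one is W ⇒ L
n=23: can move to 22, which is L ⇒ W
n=24: moves to 23(W), 21(W); every one is W ⇒ L
n=25: can move to 24, which is L ⇒ W
n=26: moves to 25(W), 23(W); every one is W ⇒ L
The losing starting values of n are exactly the entries labelled L in this table (14 of them).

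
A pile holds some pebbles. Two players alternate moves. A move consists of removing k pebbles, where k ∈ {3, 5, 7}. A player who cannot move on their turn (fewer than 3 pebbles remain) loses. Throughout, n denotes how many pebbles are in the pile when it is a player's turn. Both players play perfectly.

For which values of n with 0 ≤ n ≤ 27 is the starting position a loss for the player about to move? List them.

Positions with no move are L. A position that does have a move is losing for the player to move precisely when every available move leads to a winning position for the opponent. Fill in the labels:
n=0: no move → L
n=1: no move → L
n=2: no move → L
n=3: can move to 0, which is L ⇒ W
n=4: can move to 1, which is L ⇒ W
n=5: can move to 2, which is L ⇒ W
n=6: can move to 1, which is L ⇒ W
n=7: can move to 2, which is L ⇒ W
n=8: can move to 1, which is L ⇒ W
n=9: can move to 2, which is L ⇒ W
n=10: moves to 7(W), 5(W), 3(W); every one is W ⇒ L
n=11: moves to 8(W), 6(W), 4(W); every one is W ⇒ L
n=12: moves to 9(W), 7(W), 5(W); every one is W ⇒ L
n=13: can move to 10, which is L ⇒ W
n=14: can move to 11, which is L ⇒ W
n=15: can move to 12, which is L ⇒ W
n=16: can move to 11, which is L ⇒ W
n=17: can move to 12, which is L ⇒ W
n=18: can move to 11, which is L ⇒ W
n=19: can move to 12, which is L ⇒ W
n=20: moves to 17(W), 15(W), 13(W); every one is W ⇒ L
n=21: moves to 18(W), 16(W), 14(W); every one is W ⇒ L
n=22: moves to 19(W), 17(W), 15(W); every one is W ⇒ L
n=23: can move to 20, which is L ⇒ W
n=24: can move to 21, which is L ⇒ W
n=25: can move to 22, which is L ⇒ W
n=26: can move to 21, which is L ⇒ W
n=27: can move to 22, which is L ⇒ W
Reading off the rows marked L gives the requested list; there are 9 such values of n.

0, 1, 2, 10, 11, 12, 20, 21, 22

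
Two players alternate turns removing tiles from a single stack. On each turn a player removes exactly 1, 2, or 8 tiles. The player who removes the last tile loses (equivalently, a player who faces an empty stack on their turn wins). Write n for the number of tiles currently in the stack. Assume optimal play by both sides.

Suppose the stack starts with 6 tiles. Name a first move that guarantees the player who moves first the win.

Remove 2, leaving 4.

Positions with no move are W. A position that does have a move is losing for the player to move precisely when every available move leads to a winning position for the opponent. Fill in the labels:
n=0: no move; the opponent has just taken the last tile and therefore loses → W
n=1: the only move is to 0(W), a W ⇒ L
n=2: can move to 1, which is L ⇒ W
n=3: can move to 1, which is L ⇒ W
n=4: moves to 3(W), 2(W); every one is W ⇒ L
n=5: can move to 4, which is L ⇒ W
n=6: can move to 4, which is L ⇒ W
From 6, the L positions reachable in one move are: 4.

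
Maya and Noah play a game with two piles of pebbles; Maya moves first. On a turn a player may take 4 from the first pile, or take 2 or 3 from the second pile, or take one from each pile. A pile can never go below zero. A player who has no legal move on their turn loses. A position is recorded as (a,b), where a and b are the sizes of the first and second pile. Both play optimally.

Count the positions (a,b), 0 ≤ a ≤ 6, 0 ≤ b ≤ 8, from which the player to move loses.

Work bottom-up. With no move the player to move loses. Otherwise the position is W if at least one move leads to an L position for the opponent, and L if every move leads to a W.
Every move lowers a or b (never raises either), so fill the grid row by row in increasing a, and left to right within a row: each cell's successors are then already labelled.
      b=0  b=1  b=2  b=3  b=4  b=5  b=6  b=7  b=8
a=0:    L    L    W    W    W    L    L    W    W
a=1:    L    W    W    W    L    L    W    W    W
a=2:    L    W    W    W    L    W    W    W    L
a=3:    L    W    W    W    L    W    W    W    L
a=4:    W    W    L    L    W    W    W    L    L
a=5:    W    L    L    W    W    W    L    L    W
a=6:    W    L    W    W    W    L    L    W    W
Cells with no legal move (terminal, hence L): (0,0), (0,1), (1,0), (2,0), (3,0).
The remaining L cells, each justified by listing all of its moves:
(0,5): moves to (0,3)(W), (0,2)(W); every one is W ⇒ L
(0,6): moves to (0,4)(W), (0,3)(W); every one is W ⇒ L
(1,4): moves to (1,2)(W), (1,1)(W), (0,3)(W); every one is W ⇒ L
(1,5): moves to (1,3)(W), (1,2)(W), (0,4)(W); every one is W ⇒ L
(2,4): moves to (2,2)(W), (2,1)(W), (1,3)(W); every one is W ⇒ L
(2,8): moves to (2,6)(W), (2,5)(W), (1,7)(W); every one is W ⇒ L
(3,4): moves to (3,2)(W), (3,1)(W), (2,3)(W); every one is W ⇒ L
(3,8): moves to (3,6)(W), (3,5)(W), (2,7)(W); every one is W ⇒ L
(4,2): moves to (0,2)(W), (4,0)(W), (3,1)(W); every one is W ⇒ L
(4,3): moves to (0,3)(W), (4,1)(W), (4,0)(W), (3,2)(W); every one is W ⇒ L
(4,7): moves to (0,7)(W), (4,5)(W), (4,4)(W), (3,6)(W); every one is W ⇒ L
(4,8): moves to (0,8)(W), (4,6)(W), (4,5)(W), (3,7)(W); every one is W ⇒ L
(5,1): moves to (1,1)(W), (4,0)(W); every one is W ⇒ L
(5,2): moves to (1,2)(W), (5,0)(W), (4,1)(W); every one is W ⇒ L
(5,6): moves to (1,6)(W), (5,4)(W), (5,3)(W), (4,5)(W); every one is W ⇒ L
(5,7): moves to (1,7)(W), (5,5)(W), (5,4)(W), (4,6)(W); every one is W ⇒ L
(6,1): moves to (2,1)(W), (5,0)(W); every one is W ⇒ L
(6,5): moves to (2,5)(W), (6,3)(W), (6,2)(W), (5,4)(W); every one is W ⇒ L
(6,6): moves to (2,6)(W), (6,4)(W), (6,3)(W), (5,5)(W); every one is W ⇒ L
Every other cell has at least one move into one of the L cells above, so it is W.
L cells per row: a=0: 4, a=1: 3, a=2: 3, a=3: 3, a=4: 4, a=5: 4, a=6: 3; total 24.

24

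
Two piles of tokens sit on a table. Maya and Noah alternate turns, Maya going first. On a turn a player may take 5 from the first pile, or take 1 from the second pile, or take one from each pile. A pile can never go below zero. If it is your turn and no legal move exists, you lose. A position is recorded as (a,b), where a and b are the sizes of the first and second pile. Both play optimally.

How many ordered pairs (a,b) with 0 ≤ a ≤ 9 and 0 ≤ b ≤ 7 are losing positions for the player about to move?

Positions with no move are L. A position that does have a move is losing for the player to move precisely when every available move leads to a winning position for the opponent. Fill in the labels:
Every move lowers a or b (never raises either), so fill the grid row by row in increasing a, and left to right within a row: each cell's successors are then already labelled.
      b=0  b=1  b=2  b=3  b=4  b=5  b=6  b=7
a=0:    L    W    L    W    L    W    L    W
a=1:    L    W    L    W    L    W    L    W
a=2:    L    W    L    W    L    W    L    W
a=3:    L    W    L    W    L    W    L    W
a=4:    L    W    L    W    L    W    L    W
a=5:    W    W    W    W    W    W    W    W
a=6:    W    L    W    L    W    L    W    L
a=7:    W    L    W    L    W    L    W    L
a=8:    W    L    W    L    W    L    W    L
a=9:    W    L    W    L    W    L    W    L
Cells with no legal move (terminal, hence L): (0,0), (1,0), (2,0), (3,0), (4,0).
The remaining L cells, each justified by listing all of its moves:
(0,2): only reaches (0,1)(W), which is W → L
(0,4): only reaches (0,3)(W), which is W → L
(0,6): only reaches (0,5)(W), which is W → L
(1,2): only reaches (1,1)(W), (0,1)(W), all W → L
(1,4): only reaches (1,3)(W), (0,3)(W), all W → L
(1,6): only reaches (1,5)(W), (0,5)(W), all W → L
(2,2): only reaches (2,1)(W), (1,1)(W), all W → L
(2,4): only reaches (2,3)(W), (1,3)(W), all W → L
(2,6): only reaches (2,5)(W), (1,5)(W), all W → L
(3,2): only reaches (3,1)(W), (2,1)(W), all W → L
(3,4): only reaches (3,3)(W), (2,3)(W), all W → L
(3,6): only reaches (3,5)(W), (2,5)(W), all W → L
(4,2): only reaches (4,1)(W), (3,1)(W), all W → L
(4,4): only reaches (4,3)(W), (3,3)(W), all W → L
(4,6): only reaches (4,5)(W), (3,5)(W), all W → L
(6,1): only reaches (1,1)(W), (6,0)(W), (5,0)(W), all W → L
(6,3): only reaches (1,3)(W), (6,2)(W), (5,2)(W), all W → L
(6,5): only reaches (1,5)(W), (6,4)(W), (5,4)(W), all W → L
(6,7): only reaches (1,7)(W), (6,6)(W), (5,6)(W), all W → L
(7,1): only reaches (2,1)(W), (7,0)(W), (6,0)(W), all W → L
(7,3): only reaches (2,3)(W), (7,2)(W), (6,2)(W), all W → L
(7,5): only reaches (2,5)(W), (7,4)(W), (6,4)(W), all W → L
(7,7): only reaches (2,7)(W), (7,6)(W), (6,6)(W), all W → L
(8,1): only reaches (3,1)(W), (8,0)(W), (7,0)(W), all W → L
(8,3): only reaches (3,3)(W), (8,2)(W), (7,2)(W), all W → L
(8,5): only reaches (3,5)(W), (8,4)(W), (7,4)(W), all W → L
(8,7): only reaches (3,7)(W), (8,6)(W), (7,6)(W), all W → L
(9,1): only reaches (4,1)(W), (9,0)(W), (8,0)(W), all W → L
(9,3): only reaches (4,3)(W), (9,2)(W), (8,2)(W), all W → L
(9,5): only reaches (4,5)(W), (9,4)(W), (8,4)(W), all W → L
(9,7): only reaches (4,7)(W), (9,6)(W), (8,6)(W), all W → L
Every other cell has at least one move into one of the L cells above, so it is W.
L cells per row: a=0: 4, a=1: 4, a=2: 4, a=3: 4, a=4: 4, a=5: 0, a=6: 4, a=7: 4, a=8: 4, a=9: 4; total 36.

36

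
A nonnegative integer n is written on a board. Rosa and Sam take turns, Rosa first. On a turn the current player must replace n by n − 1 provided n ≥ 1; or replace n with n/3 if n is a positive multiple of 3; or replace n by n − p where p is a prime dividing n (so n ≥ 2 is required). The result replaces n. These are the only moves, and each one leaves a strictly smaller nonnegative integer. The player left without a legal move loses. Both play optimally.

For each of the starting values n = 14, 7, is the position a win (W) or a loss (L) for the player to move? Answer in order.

Work bottom-up. With no move the player to move loses. Otherwise the position is W if at least one move leads to an L position for the opponent, and L if every move leads to a W.
n=0: no move → L
n=1: →0(L), so W
n=2: →0(L), so W
n=3: →0(L), so W
n=4: →2(W), 3(W) — all W, so L
n=5: →0(L), so W
n=6: →4(L), so W
n=7: →0(L), so W
n=8: →6(W), 7(W) — all W, so L
n=9: →8(L), so W
n=10: →8(L), so W
n=11: →0(L), so W
n=12: →4(L), so W
n=13: →0(L), so W
n=14: →7(W), 12(W), 13(W) — all W, so L

14: L, 7: W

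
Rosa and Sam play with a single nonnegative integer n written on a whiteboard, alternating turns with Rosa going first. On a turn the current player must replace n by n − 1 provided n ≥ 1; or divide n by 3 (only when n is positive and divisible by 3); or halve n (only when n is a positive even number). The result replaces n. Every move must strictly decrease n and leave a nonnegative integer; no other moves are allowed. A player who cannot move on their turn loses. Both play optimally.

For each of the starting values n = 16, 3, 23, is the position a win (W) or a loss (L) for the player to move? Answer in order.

16: L, 3: W, 23: L

Label each position W (a win for the player to move) or L (a loss). A position with no legal move is L; any other position is W exactly when some move reaches an L, and L when every move reaches a W.
n=0: no move → L
n=1: →0(L), so W
n=2: →1(W) only, which is W, so L
n=3: →2(L), so W
n=4: →2(L), so W
n=5: →4(W) only, which is W, so L
n=6: →2(L), so W
n=7: →6(W) only, which is W, so L
n=8: →7(L), so W
n=9: →3(W), 8(W) — all W, so L
n=10: →5(L), so W
n=11: →10(W) only, which is W, so L
n=12: →11(L), so W
n=13: →12(W) only, which is W, so L
n=14: →7(L), so W
n=15: →5(L), so W
n=16: →8(W), 15(W) — all W, so L
n=17: →16(L), so W
n=18: →9(L), so W
n=19: →18(W) only, which is W, so L
n=20: →19(L), so W
n=21: →7(L), so W
n=22: →11(L), so W
n=23: →22(W) only, which is W, so L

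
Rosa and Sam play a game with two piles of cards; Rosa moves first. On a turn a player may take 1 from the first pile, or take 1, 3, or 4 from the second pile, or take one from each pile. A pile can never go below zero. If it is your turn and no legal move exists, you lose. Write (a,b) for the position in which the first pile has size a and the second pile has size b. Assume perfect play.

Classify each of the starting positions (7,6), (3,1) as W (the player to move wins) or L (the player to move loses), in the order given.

(7,6): L, (3,1): W

Compute win/loss labels from the base case upward. A position with no move is L. Any other position is W if it can reach an L in one move, else L.
No move ever increases a pile, so every position that can arise here has a ≤ 7 and b ≤ 6; it is enough to label the cells with 0 ≤ a ≤ 7 and 0 ≤ b ≤ 6.
Every move lowers a or b (never raises either), so fill the grid row by row in increasing a, and left to right within a row: each cell's successors are then already labelled.
      b=0  b=1  b=2  b=3  b=4  b=5  b=6
a=0:    L    W    L    W    W    W    W
a=1:    W    W    W    W    L    W    L
a=2:    L    W    L    W    W    W    W
a=3:    W    W    W    W    L    W    L
a=4:    L    W    L    W    W    W    W
a=5:    W    W    W    W    L    W    L
a=6:    L    W    L    W    W    W    W
a=7:    W    W    W    W    L    W    L
Cells with no legal move (terminal, hence L): (0,0).
The remaining L cells, each justified by listing all of its moves:
(0,2): the only move is to (0,1)(W), a W ⇒ L
(1,4): moves to (0,4)(W), (1,3)(W), (1,1)(W), (1,0)(W), (0,3)(W); every one is W ⇒ L
(1,6): moves to (0,6)(W), (1,5)(W), (1,3)(W), (1,2)(W), (0,5)(W); every one is W ⇒ L
(2,0): the only move is to (1,0)(W), a W ⇒ L
(2,2): moves to (1,2)(W), (2,1)(W), (1,1)(W); every one is W ⇒ L
(3,4): moves to (2,4)(W), (3,3)(W), (3,1)(W), (3,0)(W), (2,3)(W); every one is W ⇒ L
(3,6): moves to (2,6)(W), (3,5)(W), (3,3)(W), (3,2)(W), (2,5)(W); every one is W ⇒ L
(4,0): the only move is to (3,0)(W), a W ⇒ L
(4,2): moves to (3,2)(W), (4,1)(W), (3,1)(W); every one is W ⇒ L
(5,4): moves to (4,4)(W), (5,3)(W), (5,1)(W), (5,0)(W), (4,3)(W); every one is W ⇒ L
(5,6): moves to (4,6)(W), (5,5)(W), (5,3)(W), (5,2)(W), (4,5)(W); every one is W ⇒ L
(6,0): the only move is to (5,0)(W), a W ⇒ L
(6,2): moves to (5,2)(W), (6,1)(W), (5,1)(W); every one is W ⇒ L
(7,4): moves to (6,4)(W), (7,3)(W), (7,1)(W), (7,0)(W), (6,3)(W); every one is W ⇒ L
(7,6): moves to (6,6)(W), (7,5)(W), (7,3)(W), (7,2)(W), (6,5)(W); every one is W ⇒ L
Every other cell has at least one move into one of the L cells above, so it is W.
(7,6): one of the L cells justified above, so L
(3,1): the move to (2,0) reaches an L cell, so W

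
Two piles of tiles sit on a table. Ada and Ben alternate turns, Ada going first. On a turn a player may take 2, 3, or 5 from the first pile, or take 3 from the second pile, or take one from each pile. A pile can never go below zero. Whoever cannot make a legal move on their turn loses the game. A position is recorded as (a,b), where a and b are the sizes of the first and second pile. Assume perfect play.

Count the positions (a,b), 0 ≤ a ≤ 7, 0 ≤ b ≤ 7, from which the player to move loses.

Work bottom-up. With no move the player to move loses. Otherwise the position is W if at least one move leads to an L position for the opponent, and L if every move leads to a W.
Every move lowers a or b (never raises either), so fill the grid row by row in increasing a, and left to right within a row: each cell's successors are then already labelled.
      b=0  b=1  b=2  b=3  b=4  b=5  b=6  b=7
a=0:    L    L    L    W    W    W    L    L
a=1:    L    W    W    W    L    L    L    W
a=2:    W    W    W    L    L    W    W    W
a=3:    W    W    W    L    W    W    W    W
a=4:    W    L    L    W    W    W    W    L
a=5:    W    W    W    W    W    L    W    W
a=6:    W    W    W    W    W    W    W    W
a=7:    L    W    W    W    W    W    L    W
Cells with no legal move (terminal, hence L): (0,0), (0,1), (0,2), (1,0).
The remaining L cells, each justified by listing all of its moves:
(0,6): the only move is to (0,3)(W), a W ⇒ L
(0,7): the only move is to (0,4)(W), a W ⇒ L
(1,4): moves to (1,1)(W), (0,3)(W); every one is W ⇒ L
(1,5): moves to (1,2)(W), (0,4)(W); every one is W ⇒ L
(1,6): moves to (1,3)(W), (0,5)(W); every one is W ⇒ L
(2,3): moves to (0,3)(W), (2,0)(W), (1,2)(W); every one is W ⇒ L
(2,4): moves to (0,4)(W), (2,1)(W), (1,3)(W); every one is W ⇒ L
(3,3): moves to (1,3)(W), (0,3)(W), (3,0)(W), (2,2)(W); every one is W ⇒ L
(4,1): moves to (2,1)(W), (1,1)(W), (3,0)(W); every one is W ⇒ L
(4,2): moves to (2,2)(W), (1,2)(W), (3,1)(W); every one is W ⇒ L
(4,7): moves to (2,7)(W), (1,7)(W), (4,4)(W), (3,6)(W); every one is W ⇒ L
(5,5): moves to (3,5)(W), (2,5)(W), (0,5)(W), (5,2)(W), (4,4)(W); every one is W ⇒ L
(7,0): moves to (5,0)(W), (4,0)(W), (2,0)(W); every one is W ⇒ L
(7,6): moves to (5,6)(W), (4,6)(W), (2,6)(W), (7,3)(W), (6,5)(W); every one is W ⇒ L
Every other cell has at least one move into one of the L cells above, so it is W.
L cells per row: a=0: 5, a=1: 4, a=2: 2, a=3: 1, a=4: 3, a=5: 1, a=6: 0, a=7: 2; total 18.

18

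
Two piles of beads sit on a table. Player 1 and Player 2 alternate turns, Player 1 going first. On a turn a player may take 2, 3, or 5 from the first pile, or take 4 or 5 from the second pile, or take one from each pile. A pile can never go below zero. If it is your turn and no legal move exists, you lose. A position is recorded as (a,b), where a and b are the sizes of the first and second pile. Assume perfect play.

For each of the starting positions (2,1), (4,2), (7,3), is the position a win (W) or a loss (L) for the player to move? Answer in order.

Work bottom-up. With no move the player to move loses. Otherwise the position is W if at least one move leads to an L position for the opponent, and L if every move leads to a W.
No move ever increases a pile, so every position that can arise here has a ≤ 7 and b ≤ 3; it is enough to label the cells with 0 ≤ a ≤ 7 and 0 ≤ b ≤ 3.
Every move lowers a or b (never raises either), so fill the grid row by row in increasing a, and left to right within a row: each cell's successors are then already labelled.
      b=0  b=1  b=2  b=3
a=0:    L    L    L    L
a=1:    L    W    W    W
a=2:    W    W    W    W
a=3:    W    W    W    W
a=4:    W    L    L    L
a=5:    W    W    W    W
a=6:    W    W    W    W
a=7:    L    W    W    W
Cells with no legal move (terminal, hence L): (0,0), (0,1), (0,2), (0,3), (1,0).
The remaining L cells, each justified by listing all of its moves:
(4,1): moves to (2,1)(W), (1,1)(W), (3,0)(W); every one is W ⇒ L
(4,2): moves to (2,2)(W), (1,2)(W), (3,1)(W); every one is W ⇒ L
(4,3): moves to (2,3)(W), (1,3)(W), (3,2)(W); every one is W ⇒ L
(7,0): moves to (5,0)(W), (4,0)(W), (2,0)(W); every one is W ⇒ L
Every other cell has at least one move into one of the L cells above, so it is W.
(2,1): the move to (0,1) reaches an L cell, so W
(4,2): one of the L cells justified above, so L
(7,3): the move to (4,3) reaches an L cell, so W

(2,1): W, (4,2): L, (7,3): W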